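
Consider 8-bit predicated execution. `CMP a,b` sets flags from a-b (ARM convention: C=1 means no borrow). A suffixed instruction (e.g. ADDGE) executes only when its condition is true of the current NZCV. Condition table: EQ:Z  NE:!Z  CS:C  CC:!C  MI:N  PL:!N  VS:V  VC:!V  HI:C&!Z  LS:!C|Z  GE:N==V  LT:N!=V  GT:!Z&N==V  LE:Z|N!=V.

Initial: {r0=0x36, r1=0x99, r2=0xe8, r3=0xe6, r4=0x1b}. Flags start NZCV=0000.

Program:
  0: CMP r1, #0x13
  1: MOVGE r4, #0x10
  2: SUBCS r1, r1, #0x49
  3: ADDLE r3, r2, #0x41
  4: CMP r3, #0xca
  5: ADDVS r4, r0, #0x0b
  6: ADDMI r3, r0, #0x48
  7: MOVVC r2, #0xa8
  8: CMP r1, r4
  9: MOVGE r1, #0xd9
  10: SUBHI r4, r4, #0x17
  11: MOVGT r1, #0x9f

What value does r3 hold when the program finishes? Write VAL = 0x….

VAL = 0x29

[0] flags=1010 → (cmp)
[1] flags=1010 GE?F → skip
[2] flags=1010 CS?T → r1=0x50
[3] flags=1010 LE?T → r3=0x29
[4] flags=0000 → (cmp)
[5] flags=0000 VS?F → skip
[6] flags=0000 MI?F → skip
[7] flags=0000 VC?T → r2=0xa8
[8] flags=0010 → (cmp)
[9] flags=0010 GE?T → r1=0xd9
[10] flags=0010 HI?T → r4=0x04
[11] flags=0010 GT?T → r1=0x9f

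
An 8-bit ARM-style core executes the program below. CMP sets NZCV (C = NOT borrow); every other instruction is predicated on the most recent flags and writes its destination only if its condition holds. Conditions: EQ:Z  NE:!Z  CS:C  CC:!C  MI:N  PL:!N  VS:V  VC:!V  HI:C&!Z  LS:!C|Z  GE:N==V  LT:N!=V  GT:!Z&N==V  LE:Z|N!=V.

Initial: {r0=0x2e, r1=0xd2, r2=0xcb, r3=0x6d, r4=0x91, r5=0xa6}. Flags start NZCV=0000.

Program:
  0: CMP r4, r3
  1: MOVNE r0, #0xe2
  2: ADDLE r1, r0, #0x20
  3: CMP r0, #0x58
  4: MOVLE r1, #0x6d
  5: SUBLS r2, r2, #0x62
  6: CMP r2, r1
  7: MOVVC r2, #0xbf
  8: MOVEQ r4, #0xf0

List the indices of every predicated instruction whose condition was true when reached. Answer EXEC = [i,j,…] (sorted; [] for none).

[0] flags=0011 → (cmp)
[1] flags=0011 NE?T → r0=0xe2
[2] flags=0011 LE?T → r1=0x02
[3] flags=1010 → (cmp)
[4] flags=1010 LE?T → r1=0x6d
[5] flags=1010 LS?F → skip
[6] flags=0011 → (cmp)
[7] flags=0011 VC?F → skip
[8] flags=0011 EQ?F → skip

EXEC = [1,2,4]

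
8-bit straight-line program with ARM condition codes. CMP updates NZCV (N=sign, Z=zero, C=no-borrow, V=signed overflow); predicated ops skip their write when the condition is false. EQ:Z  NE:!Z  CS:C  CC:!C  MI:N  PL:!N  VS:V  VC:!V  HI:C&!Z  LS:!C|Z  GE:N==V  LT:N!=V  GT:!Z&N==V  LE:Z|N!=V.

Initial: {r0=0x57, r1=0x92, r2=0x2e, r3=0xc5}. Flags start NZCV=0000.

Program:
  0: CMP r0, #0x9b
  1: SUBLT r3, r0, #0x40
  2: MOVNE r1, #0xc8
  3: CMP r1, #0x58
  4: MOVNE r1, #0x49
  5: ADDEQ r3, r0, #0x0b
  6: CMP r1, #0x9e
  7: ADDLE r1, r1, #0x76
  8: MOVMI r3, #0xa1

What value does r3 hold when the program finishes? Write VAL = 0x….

0: ✓ CMP  NZCV=1001
1: · SUBLT
2: ✓ MOVNE  r1←0xc8
3: ✓ CMP  NZCV=0011
4: ✓ MOVNE  r1←0x49
5: · ADDEQ
6: ✓ CMP  NZCV=1001
7: · ADDLE
8: ✓ MOVMI  r3←0xa1

VAL = 0xa1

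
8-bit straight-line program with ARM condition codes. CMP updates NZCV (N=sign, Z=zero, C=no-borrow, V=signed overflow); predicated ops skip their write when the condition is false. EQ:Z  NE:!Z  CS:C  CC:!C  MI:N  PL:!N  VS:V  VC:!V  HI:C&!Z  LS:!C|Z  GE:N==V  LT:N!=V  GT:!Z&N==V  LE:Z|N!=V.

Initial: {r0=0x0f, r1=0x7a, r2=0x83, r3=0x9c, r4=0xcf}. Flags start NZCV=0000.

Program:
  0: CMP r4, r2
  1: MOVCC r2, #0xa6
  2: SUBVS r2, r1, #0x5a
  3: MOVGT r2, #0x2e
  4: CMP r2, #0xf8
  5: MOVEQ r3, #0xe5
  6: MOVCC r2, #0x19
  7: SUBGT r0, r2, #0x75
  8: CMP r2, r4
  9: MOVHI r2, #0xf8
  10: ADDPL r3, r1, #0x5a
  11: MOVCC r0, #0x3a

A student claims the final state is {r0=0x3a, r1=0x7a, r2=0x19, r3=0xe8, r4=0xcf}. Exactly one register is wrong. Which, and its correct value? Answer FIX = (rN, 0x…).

[0] flags=0010 → (cmp)
[1] flags=0010 CC?F → skip
[2] flags=0010 VS?F → skip
[3] flags=0010 GT?T → r2=0x2e
[4] flags=0000 → (cmp)
[5] flags=0000 EQ?F → skip
[6] flags=0000 CC?T → r2=0x19
[7] flags=0000 GT?T → r0=0xa4
[8] flags=0000 → (cmp)
[9] flags=0000 HI?F → skip
[10] flags=0000 PL?T → r3=0xd4
[11] flags=0000 CC?T → r0=0x3a

FIX = (r3, 0xd4)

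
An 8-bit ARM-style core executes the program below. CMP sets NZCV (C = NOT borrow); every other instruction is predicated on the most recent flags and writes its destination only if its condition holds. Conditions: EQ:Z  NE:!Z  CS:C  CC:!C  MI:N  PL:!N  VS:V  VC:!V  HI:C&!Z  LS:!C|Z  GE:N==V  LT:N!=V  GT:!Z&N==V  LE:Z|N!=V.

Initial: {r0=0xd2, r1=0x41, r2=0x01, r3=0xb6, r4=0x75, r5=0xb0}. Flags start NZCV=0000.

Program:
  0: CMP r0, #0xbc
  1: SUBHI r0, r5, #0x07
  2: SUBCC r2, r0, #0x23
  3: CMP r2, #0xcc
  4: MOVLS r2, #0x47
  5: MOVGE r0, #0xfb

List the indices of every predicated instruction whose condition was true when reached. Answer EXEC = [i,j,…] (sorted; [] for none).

EXEC = [1,4,5]

[0] flags=0010 → (cmp)
[1] flags=0010 HI?T → r0=0xa9
[2] flags=0010 CC?F → skip
[3] flags=0000 → (cmp)
[4] flags=0000 LS?T → r2=0x47
[5] flags=0000 GE?T → r0=0xfb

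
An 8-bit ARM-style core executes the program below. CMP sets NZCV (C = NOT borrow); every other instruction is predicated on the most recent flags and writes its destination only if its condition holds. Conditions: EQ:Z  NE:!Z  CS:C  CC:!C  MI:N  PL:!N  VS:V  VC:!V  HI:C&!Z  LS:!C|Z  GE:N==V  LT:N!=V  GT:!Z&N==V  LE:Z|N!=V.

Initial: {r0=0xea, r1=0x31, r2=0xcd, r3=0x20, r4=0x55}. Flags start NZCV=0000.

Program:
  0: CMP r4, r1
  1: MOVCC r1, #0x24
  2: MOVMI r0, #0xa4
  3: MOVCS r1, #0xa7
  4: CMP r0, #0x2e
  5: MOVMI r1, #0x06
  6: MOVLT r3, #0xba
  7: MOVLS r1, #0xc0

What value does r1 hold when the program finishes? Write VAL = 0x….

VAL = 0x06

0: ✓ CMP  NZCV=0010
1: · MOVCC
2: · MOVMI
3: ✓ MOVCS  r1←0xa7
4: ✓ CMP  NZCV=1010
5: ✓ MOVMI  r1←0x06
6: ✓ MOVLT  r3←0xba
7: · MOVLS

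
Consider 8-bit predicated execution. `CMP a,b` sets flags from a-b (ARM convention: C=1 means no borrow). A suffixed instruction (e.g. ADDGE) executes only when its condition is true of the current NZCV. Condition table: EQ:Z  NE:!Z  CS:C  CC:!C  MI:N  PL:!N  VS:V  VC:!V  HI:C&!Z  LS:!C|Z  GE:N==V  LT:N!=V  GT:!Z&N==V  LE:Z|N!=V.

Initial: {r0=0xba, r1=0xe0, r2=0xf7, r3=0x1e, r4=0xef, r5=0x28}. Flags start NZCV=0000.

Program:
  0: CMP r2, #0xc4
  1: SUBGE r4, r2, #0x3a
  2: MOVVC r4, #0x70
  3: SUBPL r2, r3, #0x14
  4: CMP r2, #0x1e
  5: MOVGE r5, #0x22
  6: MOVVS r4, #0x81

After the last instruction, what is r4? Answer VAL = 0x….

VAL = 0x70

0: ✓ CMP  NZCV=0010
1: ✓ SUBGE  r4←0xbd
2: ✓ MOVVC  r4←0x70
3: ✓ SUBPL  r2←0x0a
4: ✓ CMP  NZCV=1000
5: · MOVGE
6: · MOVVS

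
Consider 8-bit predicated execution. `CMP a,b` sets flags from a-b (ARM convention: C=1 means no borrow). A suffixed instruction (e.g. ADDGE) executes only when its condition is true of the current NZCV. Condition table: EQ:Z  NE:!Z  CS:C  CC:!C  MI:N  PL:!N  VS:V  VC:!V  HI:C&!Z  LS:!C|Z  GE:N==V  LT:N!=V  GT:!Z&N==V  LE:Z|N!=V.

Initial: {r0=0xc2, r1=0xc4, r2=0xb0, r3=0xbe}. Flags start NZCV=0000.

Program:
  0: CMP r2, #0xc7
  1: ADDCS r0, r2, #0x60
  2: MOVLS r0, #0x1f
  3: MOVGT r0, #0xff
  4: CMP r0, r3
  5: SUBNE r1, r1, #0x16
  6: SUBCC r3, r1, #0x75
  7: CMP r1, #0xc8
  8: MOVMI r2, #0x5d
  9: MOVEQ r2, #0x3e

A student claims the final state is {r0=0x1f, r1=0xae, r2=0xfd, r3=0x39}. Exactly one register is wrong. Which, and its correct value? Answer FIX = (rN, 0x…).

FIX = (r2, 0x5d)

[0] flags=1000 → (cmp)
[1] flags=1000 CS?F → skip
[2] flags=1000 LS?T → r0=0x1f
[3] flags=1000 GT?F → skip
[4] flags=0000 → (cmp)
[5] flags=0000 NE?T → r1=0xae
[6] flags=0000 CC?T → r3=0x39
[7] flags=1000 → (cmp)
[8] flags=1000 MI?T → r2=0x5d
[9] flags=1000 EQ?F → skip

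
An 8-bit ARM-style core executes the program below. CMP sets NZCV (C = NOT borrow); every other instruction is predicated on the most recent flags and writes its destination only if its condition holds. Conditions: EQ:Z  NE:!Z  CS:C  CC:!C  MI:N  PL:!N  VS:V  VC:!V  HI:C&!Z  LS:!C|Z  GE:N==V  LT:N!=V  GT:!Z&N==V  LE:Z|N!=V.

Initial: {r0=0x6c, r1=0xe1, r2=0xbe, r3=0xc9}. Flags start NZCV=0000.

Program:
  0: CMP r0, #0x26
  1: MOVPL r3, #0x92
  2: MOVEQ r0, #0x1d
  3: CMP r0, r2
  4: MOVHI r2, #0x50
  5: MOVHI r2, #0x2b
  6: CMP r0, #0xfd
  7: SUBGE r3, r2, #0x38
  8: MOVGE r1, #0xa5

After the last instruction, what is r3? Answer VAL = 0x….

[0] flags=0010 → (cmp)
[1] flags=0010 PL?T → r3=0x92
[2] flags=0010 EQ?F → skip
[3] flags=1001 → (cmp)
[4] flags=1001 HI?F → skip
[5] flags=1001 HI?F → skip
[6] flags=0000 → (cmp)
[7] flags=0000 GE?T → r3=0x86
[8] flags=0000 GE?T → r1=0xa5

VAL = 0x86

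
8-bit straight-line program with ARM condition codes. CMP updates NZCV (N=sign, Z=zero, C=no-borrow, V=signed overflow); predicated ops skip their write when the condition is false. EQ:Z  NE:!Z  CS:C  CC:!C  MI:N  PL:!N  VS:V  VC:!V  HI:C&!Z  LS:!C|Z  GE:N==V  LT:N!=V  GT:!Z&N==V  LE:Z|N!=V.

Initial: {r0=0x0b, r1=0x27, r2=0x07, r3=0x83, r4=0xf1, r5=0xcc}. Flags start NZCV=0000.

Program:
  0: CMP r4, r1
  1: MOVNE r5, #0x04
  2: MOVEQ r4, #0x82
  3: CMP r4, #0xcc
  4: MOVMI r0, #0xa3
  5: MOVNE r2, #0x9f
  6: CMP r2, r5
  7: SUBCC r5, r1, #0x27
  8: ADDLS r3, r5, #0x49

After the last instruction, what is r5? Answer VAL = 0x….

VAL = 0x04

[0] flags=1010 → (cmp)
[1] flags=1010 NE?T → r5=0x04
[2] flags=1010 EQ?F → skip
[3] flags=0010 → (cmp)
[4] flags=0010 MI?F → skip
[5] flags=0010 NE?T → r2=0x9f
[6] flags=1010 → (cmp)
[7] flags=1010 CC?F → skip
[8] flags=1010 LS?F → skip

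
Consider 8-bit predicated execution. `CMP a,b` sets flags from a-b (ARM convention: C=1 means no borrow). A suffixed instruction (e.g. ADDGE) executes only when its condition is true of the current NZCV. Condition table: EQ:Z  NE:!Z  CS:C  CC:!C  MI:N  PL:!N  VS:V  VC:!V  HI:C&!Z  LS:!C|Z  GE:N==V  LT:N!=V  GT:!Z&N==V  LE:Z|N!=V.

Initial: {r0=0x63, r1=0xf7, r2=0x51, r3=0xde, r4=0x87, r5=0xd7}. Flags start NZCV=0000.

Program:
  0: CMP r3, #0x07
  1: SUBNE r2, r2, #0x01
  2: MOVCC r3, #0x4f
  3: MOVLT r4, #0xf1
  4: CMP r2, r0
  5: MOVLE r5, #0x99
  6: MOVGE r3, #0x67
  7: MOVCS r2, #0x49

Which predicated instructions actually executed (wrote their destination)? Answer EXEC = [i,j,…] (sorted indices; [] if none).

[0] flags=1010 → (cmp)
[1] flags=1010 NE?T → r2=0x50
[2] flags=1010 CC?F → skip
[3] flags=1010 LT?T → r4=0xf1
[4] flags=1000 → (cmp)
[5] flags=1000 LE?T → r5=0x99
[6] flags=1000 GE?F → skip
[7] flags=1000 CS?F → skip

EXEC = [1,3,5]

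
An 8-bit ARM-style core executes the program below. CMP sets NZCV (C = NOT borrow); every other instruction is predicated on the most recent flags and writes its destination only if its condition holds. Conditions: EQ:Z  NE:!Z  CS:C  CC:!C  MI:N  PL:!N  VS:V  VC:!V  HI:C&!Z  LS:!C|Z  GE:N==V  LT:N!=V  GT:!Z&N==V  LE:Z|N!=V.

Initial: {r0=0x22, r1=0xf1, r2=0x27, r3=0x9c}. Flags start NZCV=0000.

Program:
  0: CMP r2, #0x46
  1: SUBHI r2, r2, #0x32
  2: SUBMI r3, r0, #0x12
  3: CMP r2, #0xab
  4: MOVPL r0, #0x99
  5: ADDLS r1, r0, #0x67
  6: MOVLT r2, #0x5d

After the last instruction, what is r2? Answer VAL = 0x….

VAL = 0x27

[0] flags=1000 → (cmp)
[1] flags=1000 HI?F → skip
[2] flags=1000 MI?T → r3=0x10
[3] flags=0000 → (cmp)
[4] flags=0000 PL?T → r0=0x99
[5] flags=0000 LS?T → r1=0x00
[6] flags=0000 LT?F → skip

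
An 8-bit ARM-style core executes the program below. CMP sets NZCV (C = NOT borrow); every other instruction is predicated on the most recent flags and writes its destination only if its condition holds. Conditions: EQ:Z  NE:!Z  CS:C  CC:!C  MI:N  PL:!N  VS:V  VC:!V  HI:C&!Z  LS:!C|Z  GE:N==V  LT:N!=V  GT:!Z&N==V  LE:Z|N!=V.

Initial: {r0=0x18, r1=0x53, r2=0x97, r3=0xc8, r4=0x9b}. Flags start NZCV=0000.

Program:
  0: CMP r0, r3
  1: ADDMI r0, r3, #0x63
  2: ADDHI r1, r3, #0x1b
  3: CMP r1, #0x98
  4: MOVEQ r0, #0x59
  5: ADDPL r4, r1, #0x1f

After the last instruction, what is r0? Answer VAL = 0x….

[0] flags=0000 → (cmp)
[1] flags=0000 MI?F → skip
[2] flags=0000 HI?F → skip
[3] flags=1001 → (cmp)
[4] flags=1001 EQ?F → skip
[5] flags=1001 PL?F → skip

VAL = 0x18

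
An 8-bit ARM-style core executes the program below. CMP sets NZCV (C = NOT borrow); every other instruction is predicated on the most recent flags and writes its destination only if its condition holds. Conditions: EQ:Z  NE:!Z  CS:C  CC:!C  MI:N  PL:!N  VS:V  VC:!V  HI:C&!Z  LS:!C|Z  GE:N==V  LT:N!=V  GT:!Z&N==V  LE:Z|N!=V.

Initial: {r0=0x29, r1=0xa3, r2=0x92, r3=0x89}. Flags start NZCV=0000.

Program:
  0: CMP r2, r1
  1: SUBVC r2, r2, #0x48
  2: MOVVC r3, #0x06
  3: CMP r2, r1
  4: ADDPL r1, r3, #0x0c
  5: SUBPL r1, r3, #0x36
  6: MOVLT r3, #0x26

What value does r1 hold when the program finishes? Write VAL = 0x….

0: ✓ CMP  NZCV=1000
1: ✓ SUBVC  r2←0x4a
2: ✓ MOVVC  r3←0x06
3: ✓ CMP  NZCV=1001
4: · ADDPL
5: · SUBPL
6: · MOVLT

VAL = 0xa3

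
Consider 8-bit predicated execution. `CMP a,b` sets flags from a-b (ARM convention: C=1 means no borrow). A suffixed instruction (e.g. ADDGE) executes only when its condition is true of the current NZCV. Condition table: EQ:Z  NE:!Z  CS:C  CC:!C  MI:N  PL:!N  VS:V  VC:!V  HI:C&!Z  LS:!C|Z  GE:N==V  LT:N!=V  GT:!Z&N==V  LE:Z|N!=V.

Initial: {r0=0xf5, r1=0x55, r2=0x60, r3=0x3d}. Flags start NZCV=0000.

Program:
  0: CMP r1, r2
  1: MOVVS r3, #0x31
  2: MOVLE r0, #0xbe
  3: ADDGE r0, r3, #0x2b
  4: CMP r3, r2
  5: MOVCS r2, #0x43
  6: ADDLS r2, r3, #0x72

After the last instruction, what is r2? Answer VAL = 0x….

[0] flags=1000 → (cmp)
[1] flags=1000 VS?F → skip
[2] flags=1000 LE?T → r0=0xbe
[3] flags=1000 GE?F → skip
[4] flags=1000 → (cmp)
[5] flags=1000 CS?F → skip
[6] flags=1000 LS?T → r2=0xaf

VAL = 0xaf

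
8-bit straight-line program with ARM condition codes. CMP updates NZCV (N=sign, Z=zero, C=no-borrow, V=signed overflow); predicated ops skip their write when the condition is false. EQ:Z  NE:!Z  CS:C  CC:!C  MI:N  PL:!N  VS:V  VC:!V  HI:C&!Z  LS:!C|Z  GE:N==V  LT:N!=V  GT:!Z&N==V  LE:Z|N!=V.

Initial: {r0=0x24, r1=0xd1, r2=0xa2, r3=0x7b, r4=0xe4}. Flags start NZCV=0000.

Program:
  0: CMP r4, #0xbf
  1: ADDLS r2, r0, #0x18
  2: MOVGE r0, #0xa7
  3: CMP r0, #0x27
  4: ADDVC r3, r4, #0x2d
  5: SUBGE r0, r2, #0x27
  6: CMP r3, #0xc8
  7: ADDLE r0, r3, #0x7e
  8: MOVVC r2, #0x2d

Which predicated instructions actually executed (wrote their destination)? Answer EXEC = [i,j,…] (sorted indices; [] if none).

[0] flags=0010 → (cmp)
[1] flags=0010 LS?F → skip
[2] flags=0010 GE?T → r0=0xa7
[3] flags=1010 → (cmp)
[4] flags=1010 VC?T → r3=0x11
[5] flags=1010 GE?F → skip
[6] flags=0000 → (cmp)
[7] flags=0000 LE?F → skip
[8] flags=0000 VC?T → r2=0x2d

EXEC = [2,4,8]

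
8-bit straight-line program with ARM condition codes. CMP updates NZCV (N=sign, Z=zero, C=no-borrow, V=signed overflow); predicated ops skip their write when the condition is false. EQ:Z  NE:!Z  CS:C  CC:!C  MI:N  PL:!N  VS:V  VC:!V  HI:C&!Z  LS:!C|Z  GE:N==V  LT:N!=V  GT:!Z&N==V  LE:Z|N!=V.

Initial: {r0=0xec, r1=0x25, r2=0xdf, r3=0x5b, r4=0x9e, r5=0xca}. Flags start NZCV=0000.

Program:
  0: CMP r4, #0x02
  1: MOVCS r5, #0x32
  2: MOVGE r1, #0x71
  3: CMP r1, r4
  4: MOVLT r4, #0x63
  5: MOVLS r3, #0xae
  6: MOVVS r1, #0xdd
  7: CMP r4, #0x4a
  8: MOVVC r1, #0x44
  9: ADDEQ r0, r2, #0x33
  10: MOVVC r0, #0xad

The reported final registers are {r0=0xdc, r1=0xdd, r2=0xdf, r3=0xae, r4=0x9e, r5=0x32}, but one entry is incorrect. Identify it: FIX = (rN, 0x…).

FIX = (r0, 0xec)

0: ✓ CMP  NZCV=1010
1: ✓ MOVCS  r5←0x32
2: · MOVGE
3: ✓ CMP  NZCV=1001
4: · MOVLT
5: ✓ MOVLS  r3←0xae
6: ✓ MOVVS  r1←0xdd
7: ✓ CMP  NZCV=0011
8: · MOVVC
9: · ADDEQ
10: · MOVVC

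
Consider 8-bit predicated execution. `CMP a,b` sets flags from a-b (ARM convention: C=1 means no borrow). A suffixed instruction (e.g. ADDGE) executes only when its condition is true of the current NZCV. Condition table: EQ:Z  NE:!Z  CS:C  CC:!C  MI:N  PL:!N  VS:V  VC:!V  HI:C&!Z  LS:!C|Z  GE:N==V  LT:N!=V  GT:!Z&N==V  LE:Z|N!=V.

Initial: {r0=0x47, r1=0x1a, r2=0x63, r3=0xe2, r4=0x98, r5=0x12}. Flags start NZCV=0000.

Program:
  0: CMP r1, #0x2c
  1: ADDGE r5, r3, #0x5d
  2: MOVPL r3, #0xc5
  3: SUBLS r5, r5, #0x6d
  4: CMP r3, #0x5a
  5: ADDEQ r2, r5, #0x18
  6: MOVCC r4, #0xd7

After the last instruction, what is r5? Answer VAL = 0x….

VAL = 0xa5

0: ✓ CMP  NZCV=1000
1: · ADDGE
2: · MOVPL
3: ✓ SUBLS  r5←0xa5
4: ✓ CMP  NZCV=1010
5: · ADDEQ
6: · MOVCC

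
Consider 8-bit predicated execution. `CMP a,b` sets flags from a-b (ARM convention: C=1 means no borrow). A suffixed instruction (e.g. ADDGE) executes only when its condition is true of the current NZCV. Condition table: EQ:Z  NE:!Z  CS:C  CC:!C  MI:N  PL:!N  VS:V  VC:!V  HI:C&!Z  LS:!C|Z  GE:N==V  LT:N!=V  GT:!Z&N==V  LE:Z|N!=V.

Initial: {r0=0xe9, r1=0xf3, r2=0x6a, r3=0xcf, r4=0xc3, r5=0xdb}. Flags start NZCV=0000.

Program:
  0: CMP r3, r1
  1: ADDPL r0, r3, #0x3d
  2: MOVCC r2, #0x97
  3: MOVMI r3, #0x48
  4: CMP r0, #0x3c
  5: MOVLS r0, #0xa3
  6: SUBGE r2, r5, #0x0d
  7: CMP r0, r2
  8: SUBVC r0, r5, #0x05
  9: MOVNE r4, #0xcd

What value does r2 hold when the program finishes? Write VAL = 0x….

VAL = 0x97

0: ✓ CMP  NZCV=1000
1: · ADDPL
2: ✓ MOVCC  r2←0x97
3: ✓ MOVMI  r3←0x48
4: ✓ CMP  NZCV=1010
5: · MOVLS
6: · SUBGE
7: ✓ CMP  NZCV=0010
8: ✓ SUBVC  r0←0xd6
9: ✓ MOVNE  r4←0xcd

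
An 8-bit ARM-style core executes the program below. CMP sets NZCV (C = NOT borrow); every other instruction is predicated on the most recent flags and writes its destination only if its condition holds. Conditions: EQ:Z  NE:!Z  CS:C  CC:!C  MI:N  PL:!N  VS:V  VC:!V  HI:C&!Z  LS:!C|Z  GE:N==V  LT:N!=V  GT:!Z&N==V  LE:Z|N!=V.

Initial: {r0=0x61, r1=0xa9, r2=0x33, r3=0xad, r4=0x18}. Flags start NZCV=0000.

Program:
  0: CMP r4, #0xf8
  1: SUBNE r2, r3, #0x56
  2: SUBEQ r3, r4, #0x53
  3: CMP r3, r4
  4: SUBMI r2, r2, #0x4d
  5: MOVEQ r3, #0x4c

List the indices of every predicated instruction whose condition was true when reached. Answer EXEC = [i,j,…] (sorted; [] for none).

EXEC = [1,4]

0: ✓ CMP  NZCV=0000
1: ✓ SUBNE  r2←0x57
2: · SUBEQ
3: ✓ CMP  NZCV=1010
4: ✓ SUBMI  r2←0x0a
5: · MOVEQ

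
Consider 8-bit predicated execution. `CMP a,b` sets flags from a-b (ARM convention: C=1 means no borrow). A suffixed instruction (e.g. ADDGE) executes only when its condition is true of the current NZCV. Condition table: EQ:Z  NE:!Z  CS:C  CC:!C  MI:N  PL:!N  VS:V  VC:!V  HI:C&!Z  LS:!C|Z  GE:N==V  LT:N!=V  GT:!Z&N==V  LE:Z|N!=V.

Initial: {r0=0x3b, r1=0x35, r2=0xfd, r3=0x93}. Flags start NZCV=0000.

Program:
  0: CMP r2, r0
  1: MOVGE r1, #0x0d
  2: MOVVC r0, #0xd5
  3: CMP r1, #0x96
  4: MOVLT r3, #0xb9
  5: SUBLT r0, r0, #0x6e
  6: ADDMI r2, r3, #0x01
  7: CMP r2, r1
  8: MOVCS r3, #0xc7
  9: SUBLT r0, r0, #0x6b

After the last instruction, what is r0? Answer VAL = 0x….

[0] flags=1010 → (cmp)
[1] flags=1010 GE?F → skip
[2] flags=1010 VC?T → r0=0xd5
[3] flags=1001 → (cmp)
[4] flags=1001 LT?F → skip
[5] flags=1001 LT?F → skip
[6] flags=1001 MI?T → r2=0x94
[7] flags=0011 → (cmp)
[8] flags=0011 CS?T → r3=0xc7
[9] flags=0011 LT?T → r0=0x6a

VAL = 0x6a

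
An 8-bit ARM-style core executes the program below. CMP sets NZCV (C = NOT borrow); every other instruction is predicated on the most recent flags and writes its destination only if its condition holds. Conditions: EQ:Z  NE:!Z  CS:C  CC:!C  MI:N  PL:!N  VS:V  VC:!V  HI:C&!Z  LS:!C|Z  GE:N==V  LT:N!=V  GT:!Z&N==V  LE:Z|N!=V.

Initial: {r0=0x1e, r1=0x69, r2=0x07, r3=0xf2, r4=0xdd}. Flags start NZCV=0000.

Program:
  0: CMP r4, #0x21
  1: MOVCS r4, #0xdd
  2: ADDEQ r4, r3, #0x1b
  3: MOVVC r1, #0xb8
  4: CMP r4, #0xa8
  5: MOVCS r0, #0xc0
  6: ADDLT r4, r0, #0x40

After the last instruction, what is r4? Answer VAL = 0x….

0: ✓ CMP  NZCV=1010
1: ✓ MOVCS  r4←0xdd
2: · ADDEQ
3: ✓ MOVVC  r1←0xb8
4: ✓ CMP  NZCV=0010
5: ✓ MOVCS  r0←0xc0
6: · ADDLT

VAL = 0xdd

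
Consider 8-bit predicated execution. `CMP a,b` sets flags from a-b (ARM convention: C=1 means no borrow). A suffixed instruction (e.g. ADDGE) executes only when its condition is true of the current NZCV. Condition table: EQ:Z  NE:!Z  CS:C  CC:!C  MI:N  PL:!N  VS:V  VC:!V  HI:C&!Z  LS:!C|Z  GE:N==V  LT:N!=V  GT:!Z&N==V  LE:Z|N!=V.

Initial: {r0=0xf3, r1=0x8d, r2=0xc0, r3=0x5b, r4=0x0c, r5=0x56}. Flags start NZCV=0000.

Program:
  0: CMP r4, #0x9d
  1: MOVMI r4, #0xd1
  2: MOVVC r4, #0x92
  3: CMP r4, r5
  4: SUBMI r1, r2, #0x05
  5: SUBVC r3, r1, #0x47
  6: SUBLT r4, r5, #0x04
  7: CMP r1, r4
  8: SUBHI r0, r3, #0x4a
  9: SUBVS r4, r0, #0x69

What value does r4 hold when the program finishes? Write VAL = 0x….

VAL = 0xa8

[0] flags=0000 → (cmp)
[1] flags=0000 MI?F → skip
[2] flags=0000 VC?T → r4=0x92
[3] flags=0011 → (cmp)
[4] flags=0011 MI?F → skip
[5] flags=0011 VC?F → skip
[6] flags=0011 LT?T → r4=0x52
[7] flags=0011 → (cmp)
[8] flags=0011 HI?T → r0=0x11
[9] flags=0011 VS?T → r4=0xa8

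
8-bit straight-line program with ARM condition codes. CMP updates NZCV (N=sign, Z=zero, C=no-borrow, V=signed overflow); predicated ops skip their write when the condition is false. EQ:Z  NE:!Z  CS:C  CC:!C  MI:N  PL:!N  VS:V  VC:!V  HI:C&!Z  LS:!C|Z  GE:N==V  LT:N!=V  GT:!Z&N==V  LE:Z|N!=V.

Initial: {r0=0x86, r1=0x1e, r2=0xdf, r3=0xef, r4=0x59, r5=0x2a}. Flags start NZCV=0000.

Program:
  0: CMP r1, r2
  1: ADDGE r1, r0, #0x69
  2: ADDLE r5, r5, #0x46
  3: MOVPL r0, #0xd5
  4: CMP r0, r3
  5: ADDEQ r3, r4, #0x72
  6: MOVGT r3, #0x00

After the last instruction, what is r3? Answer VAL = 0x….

0: ✓ CMP  NZCV=0000
1: ✓ ADDGE  r1←0xef
2: · ADDLE
3: ✓ MOVPL  r0←0xd5
4: ✓ CMP  NZCV=1000
5: · ADDEQ
6: · MOVGT

VAL = 0xef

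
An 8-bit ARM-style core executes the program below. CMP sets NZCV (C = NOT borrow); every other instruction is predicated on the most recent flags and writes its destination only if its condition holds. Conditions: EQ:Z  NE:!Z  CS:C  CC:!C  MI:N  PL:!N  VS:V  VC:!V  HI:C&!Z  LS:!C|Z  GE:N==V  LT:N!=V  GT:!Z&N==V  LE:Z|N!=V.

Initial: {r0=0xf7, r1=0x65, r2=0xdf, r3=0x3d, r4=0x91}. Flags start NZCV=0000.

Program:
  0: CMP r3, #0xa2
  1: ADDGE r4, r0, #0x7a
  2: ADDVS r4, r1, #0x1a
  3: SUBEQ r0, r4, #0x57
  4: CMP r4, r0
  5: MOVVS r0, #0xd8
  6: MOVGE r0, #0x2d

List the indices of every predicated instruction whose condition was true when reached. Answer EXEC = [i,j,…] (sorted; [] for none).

[0] flags=1001 → (cmp)
[1] flags=1001 GE?T → r4=0x71
[2] flags=1001 VS?T → r4=0x7f
[3] flags=1001 EQ?F → skip
[4] flags=1001 → (cmp)
[5] flags=1001 VS?T → r0=0xd8
[6] flags=1001 GE?T → r0=0x2d

EXEC = [1,2,5,6]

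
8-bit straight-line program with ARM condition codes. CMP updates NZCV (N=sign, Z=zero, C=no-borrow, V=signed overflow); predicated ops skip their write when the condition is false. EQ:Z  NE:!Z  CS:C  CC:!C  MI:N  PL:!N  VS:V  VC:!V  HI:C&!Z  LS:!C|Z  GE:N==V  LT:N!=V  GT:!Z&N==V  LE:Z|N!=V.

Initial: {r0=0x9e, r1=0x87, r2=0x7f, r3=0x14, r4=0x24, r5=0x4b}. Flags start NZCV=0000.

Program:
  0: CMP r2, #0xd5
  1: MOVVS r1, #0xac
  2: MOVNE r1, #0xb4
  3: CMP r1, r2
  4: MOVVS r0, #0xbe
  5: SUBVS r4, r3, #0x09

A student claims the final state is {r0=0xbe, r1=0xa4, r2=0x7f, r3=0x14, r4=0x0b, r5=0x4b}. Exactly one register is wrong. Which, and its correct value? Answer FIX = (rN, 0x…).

0: ✓ CMP  NZCV=1001
1: ✓ MOVVS  r1←0xac
2: ✓ MOVNE  r1←0xb4
3: ✓ CMP  NZCV=0011
4: ✓ MOVVS  r0←0xbe
5: ✓ SUBVS  r4←0x0b

FIX = (r1, 0xb4)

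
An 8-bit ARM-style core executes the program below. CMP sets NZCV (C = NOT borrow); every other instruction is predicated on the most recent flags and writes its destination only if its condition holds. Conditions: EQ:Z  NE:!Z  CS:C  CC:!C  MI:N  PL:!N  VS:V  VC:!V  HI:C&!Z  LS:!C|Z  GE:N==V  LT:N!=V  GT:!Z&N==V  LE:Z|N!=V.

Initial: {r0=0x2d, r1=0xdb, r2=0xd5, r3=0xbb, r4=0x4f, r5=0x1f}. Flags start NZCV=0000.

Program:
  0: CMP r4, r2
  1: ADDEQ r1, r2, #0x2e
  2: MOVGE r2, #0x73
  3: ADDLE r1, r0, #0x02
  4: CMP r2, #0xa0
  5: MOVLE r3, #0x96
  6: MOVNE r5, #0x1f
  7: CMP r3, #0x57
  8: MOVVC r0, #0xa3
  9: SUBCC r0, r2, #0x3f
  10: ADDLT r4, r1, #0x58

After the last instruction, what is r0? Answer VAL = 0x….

[0] flags=0000 → (cmp)
[1] flags=0000 EQ?F → skip
[2] flags=0000 GE?T → r2=0x73
[3] flags=0000 LE?F → skip
[4] flags=1001 → (cmp)
[5] flags=1001 LE?F → skip
[6] flags=1001 NE?T → r5=0x1f
[7] flags=0011 → (cmp)
[8] flags=0011 VC?F → skip
[9] flags=0011 CC?F → skip
[10] flags=0011 LT?T → r4=0x33

VAL = 0x2d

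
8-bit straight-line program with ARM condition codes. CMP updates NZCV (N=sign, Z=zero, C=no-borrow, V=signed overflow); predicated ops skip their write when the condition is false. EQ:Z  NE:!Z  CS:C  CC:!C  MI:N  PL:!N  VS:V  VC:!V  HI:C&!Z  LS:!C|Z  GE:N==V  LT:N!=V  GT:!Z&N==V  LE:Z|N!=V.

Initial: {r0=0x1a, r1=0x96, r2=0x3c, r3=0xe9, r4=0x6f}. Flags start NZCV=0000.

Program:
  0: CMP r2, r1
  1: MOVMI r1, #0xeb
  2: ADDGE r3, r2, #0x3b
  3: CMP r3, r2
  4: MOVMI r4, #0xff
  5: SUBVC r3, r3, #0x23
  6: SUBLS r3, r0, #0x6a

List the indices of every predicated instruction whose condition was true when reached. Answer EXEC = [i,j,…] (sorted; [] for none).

EXEC = [1,2,5]

[0] flags=1001 → (cmp)
[1] flags=1001 MI?T → r1=0xeb
[2] flags=1001 GE?T → r3=0x77
[3] flags=0010 → (cmp)
[4] flags=0010 MI?F → skip
[5] flags=0010 VC?T → r3=0x54
[6] flags=0010 LS?F → skip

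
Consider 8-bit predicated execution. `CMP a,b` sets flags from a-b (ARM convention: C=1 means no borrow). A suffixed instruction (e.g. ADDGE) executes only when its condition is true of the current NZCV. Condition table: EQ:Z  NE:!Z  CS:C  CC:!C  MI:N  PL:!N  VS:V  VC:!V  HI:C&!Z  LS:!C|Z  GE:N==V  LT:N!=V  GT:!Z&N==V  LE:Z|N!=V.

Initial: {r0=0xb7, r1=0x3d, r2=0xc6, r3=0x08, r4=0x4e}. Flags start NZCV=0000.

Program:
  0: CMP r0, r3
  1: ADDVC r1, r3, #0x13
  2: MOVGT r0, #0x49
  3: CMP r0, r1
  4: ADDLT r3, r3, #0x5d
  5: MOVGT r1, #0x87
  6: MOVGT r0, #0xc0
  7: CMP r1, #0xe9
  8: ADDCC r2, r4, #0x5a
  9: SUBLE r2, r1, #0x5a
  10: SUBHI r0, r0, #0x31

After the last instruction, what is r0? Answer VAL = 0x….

VAL = 0xb7

[0] flags=1010 → (cmp)
[1] flags=1010 VC?T → r1=0x1b
[2] flags=1010 GT?F → skip
[3] flags=1010 → (cmp)
[4] flags=1010 LT?T → r3=0x65
[5] flags=1010 GT?F → skip
[6] flags=1010 GT?F → skip
[7] flags=0000 → (cmp)
[8] flags=0000 CC?T → r2=0xa8
[9] flags=0000 LE?F → skip
[10] flags=0000 HI?F → skip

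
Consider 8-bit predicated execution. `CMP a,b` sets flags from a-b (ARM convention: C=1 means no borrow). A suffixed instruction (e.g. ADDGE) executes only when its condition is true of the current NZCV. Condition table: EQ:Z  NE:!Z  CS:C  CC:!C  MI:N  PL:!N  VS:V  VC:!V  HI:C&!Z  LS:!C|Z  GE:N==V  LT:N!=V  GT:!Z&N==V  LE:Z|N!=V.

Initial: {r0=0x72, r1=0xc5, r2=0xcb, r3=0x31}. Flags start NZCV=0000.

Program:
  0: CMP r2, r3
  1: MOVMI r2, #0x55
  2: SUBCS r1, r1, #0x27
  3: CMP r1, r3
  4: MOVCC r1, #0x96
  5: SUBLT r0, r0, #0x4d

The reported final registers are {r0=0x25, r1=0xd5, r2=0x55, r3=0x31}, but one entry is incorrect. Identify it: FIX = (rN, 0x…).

FIX = (r1, 0x9e)

0: ✓ CMP  NZCV=1010
1: ✓ MOVMI  r2←0x55
2: ✓ SUBCS  r1←0x9e
3: ✓ CMP  NZCV=0011
4: · MOVCC
5: ✓ SUBLT  r0←0x25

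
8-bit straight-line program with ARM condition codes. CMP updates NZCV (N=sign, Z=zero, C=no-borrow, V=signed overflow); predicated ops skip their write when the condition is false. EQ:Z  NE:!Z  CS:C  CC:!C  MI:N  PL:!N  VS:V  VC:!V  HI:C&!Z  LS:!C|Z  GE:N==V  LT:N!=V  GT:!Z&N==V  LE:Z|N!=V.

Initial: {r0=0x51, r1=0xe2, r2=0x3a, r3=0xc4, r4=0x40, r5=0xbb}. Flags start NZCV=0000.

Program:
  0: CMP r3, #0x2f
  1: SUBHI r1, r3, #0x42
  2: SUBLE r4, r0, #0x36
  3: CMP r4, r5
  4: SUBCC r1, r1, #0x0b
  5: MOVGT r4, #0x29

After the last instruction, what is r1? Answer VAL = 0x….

VAL = 0x77

0: ✓ CMP  NZCV=1010
1: ✓ SUBHI  r1←0x82
2: ✓ SUBLE  r4←0x1b
3: ✓ CMP  NZCV=0000
4: ✓ SUBCC  r1←0x77
5: ✓ MOVGT  r4←0x29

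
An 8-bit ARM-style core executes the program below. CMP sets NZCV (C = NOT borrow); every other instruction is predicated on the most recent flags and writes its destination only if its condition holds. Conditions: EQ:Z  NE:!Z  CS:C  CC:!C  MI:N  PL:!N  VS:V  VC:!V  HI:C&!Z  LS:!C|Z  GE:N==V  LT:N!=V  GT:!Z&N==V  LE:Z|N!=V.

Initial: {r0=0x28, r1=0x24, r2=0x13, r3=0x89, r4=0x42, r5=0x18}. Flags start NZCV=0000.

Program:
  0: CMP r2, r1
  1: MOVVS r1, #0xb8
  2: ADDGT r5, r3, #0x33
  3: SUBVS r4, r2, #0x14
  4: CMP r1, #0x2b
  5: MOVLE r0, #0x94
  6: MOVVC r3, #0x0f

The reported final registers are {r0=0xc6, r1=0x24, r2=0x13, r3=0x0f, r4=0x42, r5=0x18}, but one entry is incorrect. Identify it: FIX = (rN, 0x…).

0: ✓ CMP  NZCV=1000
1: · MOVVS
2: · ADDGT
3: · SUBVS
4: ✓ CMP  NZCV=1000
5: ✓ MOVLE  r0←0x94
6: ✓ MOVVC  r3←0x0f

FIX = (r0, 0x94)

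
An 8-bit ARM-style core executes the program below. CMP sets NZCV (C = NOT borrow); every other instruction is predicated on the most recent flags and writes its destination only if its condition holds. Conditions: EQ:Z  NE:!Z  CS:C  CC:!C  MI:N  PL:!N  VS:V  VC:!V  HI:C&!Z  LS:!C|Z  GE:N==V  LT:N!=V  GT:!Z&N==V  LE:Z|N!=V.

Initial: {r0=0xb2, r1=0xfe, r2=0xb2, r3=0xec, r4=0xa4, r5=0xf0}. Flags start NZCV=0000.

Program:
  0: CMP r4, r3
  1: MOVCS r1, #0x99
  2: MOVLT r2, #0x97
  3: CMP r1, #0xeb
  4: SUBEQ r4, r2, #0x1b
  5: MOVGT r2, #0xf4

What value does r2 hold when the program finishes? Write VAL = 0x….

0: ✓ CMP  NZCV=1000
1: · MOVCS
2: ✓ MOVLT  r2←0x97
3: ✓ CMP  NZCV=0010
4: · SUBEQ
5: ✓ MOVGT  r2←0xf4

VAL = 0xf4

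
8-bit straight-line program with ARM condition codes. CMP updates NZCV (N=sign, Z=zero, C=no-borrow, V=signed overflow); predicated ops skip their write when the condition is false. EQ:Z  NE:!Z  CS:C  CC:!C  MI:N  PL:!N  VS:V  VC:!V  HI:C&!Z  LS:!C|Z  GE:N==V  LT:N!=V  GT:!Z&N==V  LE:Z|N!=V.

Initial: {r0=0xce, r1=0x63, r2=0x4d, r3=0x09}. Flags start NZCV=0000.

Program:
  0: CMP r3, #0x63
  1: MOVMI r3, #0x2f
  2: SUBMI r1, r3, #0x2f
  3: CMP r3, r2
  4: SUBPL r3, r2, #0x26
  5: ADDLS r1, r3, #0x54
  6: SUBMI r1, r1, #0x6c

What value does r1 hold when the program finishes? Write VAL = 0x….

[0] flags=1000 → (cmp)
[1] flags=1000 MI?T → r3=0x2f
[2] flags=1000 MI?T → r1=0x00
[3] flags=1000 → (cmp)
[4] flags=1000 PL?F → skip
[5] flags=1000 LS?T → r1=0x83
[6] flags=1000 MI?T → r1=0x17

VAL = 0x17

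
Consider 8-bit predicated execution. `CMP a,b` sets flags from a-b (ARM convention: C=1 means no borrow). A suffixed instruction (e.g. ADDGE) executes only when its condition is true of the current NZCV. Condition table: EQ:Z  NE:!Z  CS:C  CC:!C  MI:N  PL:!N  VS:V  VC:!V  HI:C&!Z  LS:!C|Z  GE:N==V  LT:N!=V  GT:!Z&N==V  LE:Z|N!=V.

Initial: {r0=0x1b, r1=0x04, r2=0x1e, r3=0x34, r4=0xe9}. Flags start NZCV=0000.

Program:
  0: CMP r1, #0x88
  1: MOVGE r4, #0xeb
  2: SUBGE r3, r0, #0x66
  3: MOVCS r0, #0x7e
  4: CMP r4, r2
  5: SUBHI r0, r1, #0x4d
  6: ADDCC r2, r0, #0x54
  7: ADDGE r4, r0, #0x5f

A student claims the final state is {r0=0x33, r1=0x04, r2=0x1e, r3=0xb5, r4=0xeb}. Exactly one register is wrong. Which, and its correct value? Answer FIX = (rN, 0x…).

FIX = (r0, 0xb7)

[0] flags=0000 → (cmp)
[1] flags=0000 GE?T → r4=0xeb
[2] flags=0000 GE?T → r3=0xb5
[3] flags=0000 CS?F → skip
[4] flags=1010 → (cmp)
[5] flags=1010 HI?T → r0=0xb7
[6] flags=1010 CC?F → skip
[7] flags=1010 GE?F → skip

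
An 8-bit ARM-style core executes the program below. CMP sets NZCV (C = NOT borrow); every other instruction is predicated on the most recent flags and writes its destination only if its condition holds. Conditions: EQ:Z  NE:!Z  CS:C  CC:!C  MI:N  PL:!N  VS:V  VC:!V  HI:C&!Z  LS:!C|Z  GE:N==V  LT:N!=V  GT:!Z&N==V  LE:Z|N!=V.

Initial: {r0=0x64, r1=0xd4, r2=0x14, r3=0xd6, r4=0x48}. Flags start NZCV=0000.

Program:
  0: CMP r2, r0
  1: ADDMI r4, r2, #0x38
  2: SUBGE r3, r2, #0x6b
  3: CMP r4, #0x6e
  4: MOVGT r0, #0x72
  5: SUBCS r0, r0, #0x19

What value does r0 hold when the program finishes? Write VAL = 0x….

[0] flags=1000 → (cmp)
[1] flags=1000 MI?T → r4=0x4c
[2] flags=1000 GE?F → skip
[3] flags=1000 → (cmp)
[4] flags=1000 GT?F → skip
[5] flags=1000 CS?F → skip

VAL = 0x64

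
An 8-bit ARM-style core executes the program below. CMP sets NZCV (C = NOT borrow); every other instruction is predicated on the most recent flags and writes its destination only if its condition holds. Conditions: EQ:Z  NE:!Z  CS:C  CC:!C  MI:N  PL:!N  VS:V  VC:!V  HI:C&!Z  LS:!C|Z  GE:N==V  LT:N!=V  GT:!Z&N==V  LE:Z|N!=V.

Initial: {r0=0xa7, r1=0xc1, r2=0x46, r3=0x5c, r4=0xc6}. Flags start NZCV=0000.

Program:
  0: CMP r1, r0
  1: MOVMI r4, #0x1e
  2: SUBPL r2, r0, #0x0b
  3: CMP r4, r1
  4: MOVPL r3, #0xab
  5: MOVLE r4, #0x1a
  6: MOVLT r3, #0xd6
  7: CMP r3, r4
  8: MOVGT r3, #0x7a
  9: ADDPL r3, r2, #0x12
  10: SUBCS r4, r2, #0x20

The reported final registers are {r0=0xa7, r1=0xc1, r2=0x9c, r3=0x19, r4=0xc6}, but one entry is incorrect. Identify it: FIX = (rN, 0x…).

0: ✓ CMP  NZCV=0010
1: · MOVMI
2: ✓ SUBPL  r2←0x9c
3: ✓ CMP  NZCV=0010
4: ✓ MOVPL  r3←0xab
5: · MOVLE
6: · MOVLT
7: ✓ CMP  NZCV=1000
8: · MOVGT
9: · ADDPL
10: · SUBCS

FIX = (r3, 0xab)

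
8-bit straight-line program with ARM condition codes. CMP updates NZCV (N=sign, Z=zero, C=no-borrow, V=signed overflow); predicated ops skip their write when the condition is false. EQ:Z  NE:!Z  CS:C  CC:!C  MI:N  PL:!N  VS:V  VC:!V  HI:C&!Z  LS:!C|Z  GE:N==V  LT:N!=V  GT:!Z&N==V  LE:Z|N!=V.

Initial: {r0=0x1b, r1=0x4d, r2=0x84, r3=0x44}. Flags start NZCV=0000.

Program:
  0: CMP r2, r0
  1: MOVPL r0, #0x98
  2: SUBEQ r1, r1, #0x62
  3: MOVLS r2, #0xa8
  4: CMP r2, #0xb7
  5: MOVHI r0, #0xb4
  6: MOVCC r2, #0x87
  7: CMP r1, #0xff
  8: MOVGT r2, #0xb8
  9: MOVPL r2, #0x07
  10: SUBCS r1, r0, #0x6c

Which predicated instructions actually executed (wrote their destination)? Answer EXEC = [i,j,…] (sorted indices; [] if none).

EXEC = [1,6,8,9]

[0] flags=0011 → (cmp)
[1] flags=0011 PL?T → r0=0x98
[2] flags=0011 EQ?F → skip
[3] flags=0011 LS?F → skip
[4] flags=1000 → (cmp)
[5] flags=1000 HI?F → skip
[6] flags=1000 CC?T → r2=0x87
[7] flags=0000 → (cmp)
[8] flags=0000 GT?T → r2=0xb8
[9] flags=0000 PL?T → r2=0x07
[10] flags=0000 CS?F → skip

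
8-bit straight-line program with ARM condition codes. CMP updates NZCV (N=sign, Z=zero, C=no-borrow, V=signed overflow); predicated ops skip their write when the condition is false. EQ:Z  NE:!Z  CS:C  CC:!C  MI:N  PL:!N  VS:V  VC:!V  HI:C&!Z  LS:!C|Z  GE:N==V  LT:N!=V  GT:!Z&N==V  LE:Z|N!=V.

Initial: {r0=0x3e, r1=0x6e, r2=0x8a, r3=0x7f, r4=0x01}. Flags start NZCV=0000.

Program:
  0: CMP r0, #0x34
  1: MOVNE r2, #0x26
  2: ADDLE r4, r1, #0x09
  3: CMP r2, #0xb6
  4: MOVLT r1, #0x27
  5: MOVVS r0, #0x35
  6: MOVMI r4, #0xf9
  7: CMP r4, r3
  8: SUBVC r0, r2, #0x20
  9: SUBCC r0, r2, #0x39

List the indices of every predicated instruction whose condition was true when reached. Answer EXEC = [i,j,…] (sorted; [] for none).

EXEC = [1,8,9]

0: ✓ CMP  NZCV=0010
1: ✓ MOVNE  r2←0x26
2: · ADDLE
3: ✓ CMP  NZCV=0000
4: · MOVLT
5: · MOVVS
6: · MOVMI
7: ✓ CMP  NZCV=1000
8: ✓ SUBVC  r0←0x06
9: ✓ SUBCC  r0←0xed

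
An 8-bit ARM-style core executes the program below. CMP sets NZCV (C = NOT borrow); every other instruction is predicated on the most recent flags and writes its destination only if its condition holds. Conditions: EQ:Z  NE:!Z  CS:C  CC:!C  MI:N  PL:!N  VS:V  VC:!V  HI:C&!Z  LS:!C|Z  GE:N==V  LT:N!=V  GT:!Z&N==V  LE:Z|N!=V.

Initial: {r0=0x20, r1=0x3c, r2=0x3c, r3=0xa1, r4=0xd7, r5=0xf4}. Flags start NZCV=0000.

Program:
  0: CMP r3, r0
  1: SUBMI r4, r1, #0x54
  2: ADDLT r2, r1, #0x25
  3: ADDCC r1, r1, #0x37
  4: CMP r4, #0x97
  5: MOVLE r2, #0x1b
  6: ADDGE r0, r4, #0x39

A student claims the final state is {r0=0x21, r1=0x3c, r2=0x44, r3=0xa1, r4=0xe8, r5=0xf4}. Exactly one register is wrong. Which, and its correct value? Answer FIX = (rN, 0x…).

0: ✓ CMP  NZCV=1010
1: ✓ SUBMI  r4←0xe8
2: ✓ ADDLT  r2←0x61
3: · ADDCC
4: ✓ CMP  NZCV=0010
5: · MOVLE
6: ✓ ADDGE  r0←0x21

FIX = (r2, 0x61)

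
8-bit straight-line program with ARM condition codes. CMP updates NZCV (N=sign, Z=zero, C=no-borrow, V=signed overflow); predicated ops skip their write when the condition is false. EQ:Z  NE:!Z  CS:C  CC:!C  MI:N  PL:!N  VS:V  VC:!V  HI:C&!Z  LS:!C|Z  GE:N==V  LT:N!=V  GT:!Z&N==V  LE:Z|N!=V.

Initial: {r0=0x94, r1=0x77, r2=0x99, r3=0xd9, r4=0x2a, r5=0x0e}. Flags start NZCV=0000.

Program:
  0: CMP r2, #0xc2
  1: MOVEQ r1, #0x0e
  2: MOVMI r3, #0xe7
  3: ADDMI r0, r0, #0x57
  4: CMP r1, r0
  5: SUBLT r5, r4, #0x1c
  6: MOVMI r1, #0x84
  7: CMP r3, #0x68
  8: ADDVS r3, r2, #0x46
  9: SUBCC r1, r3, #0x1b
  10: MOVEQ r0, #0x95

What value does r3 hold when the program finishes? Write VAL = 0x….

VAL = 0xdf

[0] flags=1000 → (cmp)
[1] flags=1000 EQ?F → skip
[2] flags=1000 MI?T → r3=0xe7
[3] flags=1000 MI?T → r0=0xeb
[4] flags=1001 → (cmp)
[5] flags=1001 LT?F → skip
[6] flags=1001 MI?T → r1=0x84
[7] flags=0011 → (cmp)
[8] flags=0011 VS?T → r3=0xdf
[9] flags=0011 CC?F → skip
[10] flags=0011 EQ?F → skip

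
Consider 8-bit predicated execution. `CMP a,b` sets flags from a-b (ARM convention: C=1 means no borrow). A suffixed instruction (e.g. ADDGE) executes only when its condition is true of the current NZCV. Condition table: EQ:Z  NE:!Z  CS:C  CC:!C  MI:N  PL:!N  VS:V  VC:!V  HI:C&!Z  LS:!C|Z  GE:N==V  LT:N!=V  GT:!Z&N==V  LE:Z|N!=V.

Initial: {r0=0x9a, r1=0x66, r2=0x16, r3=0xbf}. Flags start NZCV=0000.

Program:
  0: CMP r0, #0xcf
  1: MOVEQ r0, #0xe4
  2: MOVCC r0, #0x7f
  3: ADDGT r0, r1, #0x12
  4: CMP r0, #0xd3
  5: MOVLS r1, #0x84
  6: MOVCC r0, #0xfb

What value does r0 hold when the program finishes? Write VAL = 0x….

0: ✓ CMP  NZCV=1000
1: · MOVEQ
2: ✓ MOVCC  r0←0x7f
3: · ADDGT
4: ✓ CMP  NZCV=1001
5: ✓ MOVLS  r1←0x84
6: ✓ MOVCC  r0←0xfb

VAL = 0xfb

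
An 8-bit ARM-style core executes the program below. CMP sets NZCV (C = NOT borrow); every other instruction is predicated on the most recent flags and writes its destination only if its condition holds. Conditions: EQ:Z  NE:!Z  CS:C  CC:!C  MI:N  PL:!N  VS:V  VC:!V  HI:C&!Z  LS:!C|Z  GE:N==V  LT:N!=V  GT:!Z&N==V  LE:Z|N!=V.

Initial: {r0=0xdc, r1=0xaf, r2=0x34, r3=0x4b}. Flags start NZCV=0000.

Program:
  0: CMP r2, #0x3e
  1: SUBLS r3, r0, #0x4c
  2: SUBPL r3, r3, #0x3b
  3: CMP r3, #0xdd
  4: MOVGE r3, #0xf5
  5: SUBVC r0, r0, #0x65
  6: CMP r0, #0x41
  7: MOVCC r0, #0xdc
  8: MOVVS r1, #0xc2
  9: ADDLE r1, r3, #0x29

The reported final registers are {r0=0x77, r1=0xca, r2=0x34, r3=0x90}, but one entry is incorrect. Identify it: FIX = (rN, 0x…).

FIX = (r1, 0xaf)

0: ✓ CMP  NZCV=1000
1: ✓ SUBLS  r3←0x90
2: · SUBPL
3: ✓ CMP  NZCV=1000
4: · MOVGE
5: ✓ SUBVC  r0←0x77
6: ✓ CMP  NZCV=0010
7: · MOVCC
8: · MOVVS
9: · ADDLE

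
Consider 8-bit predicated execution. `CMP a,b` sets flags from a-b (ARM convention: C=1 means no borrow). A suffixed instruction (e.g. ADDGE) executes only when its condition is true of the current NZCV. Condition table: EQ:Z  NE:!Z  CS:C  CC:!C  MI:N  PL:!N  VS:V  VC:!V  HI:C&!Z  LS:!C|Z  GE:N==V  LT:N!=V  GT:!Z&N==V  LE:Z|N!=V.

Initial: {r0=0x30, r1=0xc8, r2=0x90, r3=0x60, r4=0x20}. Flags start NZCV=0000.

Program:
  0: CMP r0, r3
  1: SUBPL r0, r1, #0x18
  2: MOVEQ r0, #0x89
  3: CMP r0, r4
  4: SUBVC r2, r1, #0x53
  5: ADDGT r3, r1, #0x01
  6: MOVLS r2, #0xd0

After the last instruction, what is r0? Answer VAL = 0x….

VAL = 0x30

0: ✓ CMP  NZCV=1000
1: · SUBPL
2: · MOVEQ
3: ✓ CMP  NZCV=0010
4: ✓ SUBVC  r2←0x75
5: ✓ ADDGT  r3←0xc9
6: · MOVLS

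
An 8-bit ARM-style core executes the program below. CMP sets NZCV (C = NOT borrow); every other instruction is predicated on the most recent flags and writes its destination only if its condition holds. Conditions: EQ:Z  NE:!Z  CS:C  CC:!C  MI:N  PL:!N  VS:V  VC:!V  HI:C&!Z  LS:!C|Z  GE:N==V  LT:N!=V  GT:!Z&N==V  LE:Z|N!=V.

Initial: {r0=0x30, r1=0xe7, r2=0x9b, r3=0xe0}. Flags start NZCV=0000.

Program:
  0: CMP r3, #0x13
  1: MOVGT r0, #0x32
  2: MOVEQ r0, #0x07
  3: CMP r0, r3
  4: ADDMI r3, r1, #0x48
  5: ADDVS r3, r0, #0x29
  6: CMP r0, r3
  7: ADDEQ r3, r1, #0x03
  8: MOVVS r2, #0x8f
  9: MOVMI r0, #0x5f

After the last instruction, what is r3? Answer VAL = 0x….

VAL = 0xe0

0: ✓ CMP  NZCV=1010
1: · MOVGT
2: · MOVEQ
3: ✓ CMP  NZCV=0000
4: · ADDMI
5: · ADDVS
6: ✓ CMP  NZCV=0000
7: · ADDEQ
8: · MOVVS
9: · MOVMI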